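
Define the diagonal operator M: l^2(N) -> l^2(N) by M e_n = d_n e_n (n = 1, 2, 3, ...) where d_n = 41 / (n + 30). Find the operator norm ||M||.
||M|| = 41/31 (attained at n = 1)

For M diagonal, ||M|| = sup_n |d_n| = sup_n 41/(n + 30). This is positive and strictly decreasing in n, so the supremum is attained at n = 1: d_1 = 41/(1 + 30) = 41/31. Hence ||M|| = 41/31.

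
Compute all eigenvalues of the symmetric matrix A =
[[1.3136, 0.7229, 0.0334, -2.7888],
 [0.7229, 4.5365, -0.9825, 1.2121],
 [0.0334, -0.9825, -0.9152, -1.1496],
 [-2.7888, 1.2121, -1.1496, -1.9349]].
sigma(A) ≈ {-4, -1, 3, 5}

A is real symmetric, so its spectrum consists of real eigenvalues. Expanding the characteristic polynomial of the displayed matrix gives
  det(λ I - A) = p(λ) = λ^4 + (-3)λ^3 + (-21)λ^2 + (43.0019)λ + (60.0038).
Solving p(λ) = 0 yields eigenvalues ≈ -4, -1, 3, 5. (A is shown rounded to 4 decimals, so these recover the underlying integer eigenvalues to within that precision.)
Verification: the trace of A = 3 equals the sum of eigenvalues 3, and det(A) ≈ 60.0038 matches the eigenvalue product 60.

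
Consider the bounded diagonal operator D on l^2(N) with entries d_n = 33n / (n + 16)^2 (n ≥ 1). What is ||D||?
||D|| = 33/64 (attained at n = 16)

For D diagonal, ||D|| = sup_n |d_n|. Treat f(x) = 33x / (x + 16)^2 for real x > 0. By the quotient rule, f'(x) = 33(16 - x)/(x + 16)^3, which is positive for x < 16 and negative for x > 16. So f has a unique maximum at x = 16, and since 16 is a positive integer, the supremum over n ≥ 1 is attained at n = 16: d_16 = 33·16/(16 + 16)^2 = 33·16/1024 = 33/64. Hence ||D|| = 33/64.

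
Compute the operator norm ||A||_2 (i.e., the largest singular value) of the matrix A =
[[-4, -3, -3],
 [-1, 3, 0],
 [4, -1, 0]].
||A||_2 ≈ 6.4087 (= sqrt(largest eigenvalue of A^T A))

||A||_2 = sigma_max(A) = sqrt(lambda_max(A^T A)). Form the symmetric matrix M = A^T A =
[[33, 5, 12],
 [5, 19, 9],
 [12, 9, 9]].
Its characteristic polynomial (trace, sum of principal 2x2 minors, determinant of M give the coefficients) is
  p(λ) = det(λ I - M) = λ^3 - 61λ^2 + 845λ - 1089.
No integer candidate from the rational root theorem (±divisors of 1089) is a root, so the roots are irrational. The cubic discriminant is Δ = 233118512 > 0, so there are three distinct real roots. p(1) = -304 and p(2) = 365 have opposite signs, so a root lies in (1, 2); Newton's method refines it to λ ≈ 1.4336. p(18) = 189 and p(19) = -196 have opposite signs, so a root lies in (18, 19); Newton's method refines it to λ ≈ 18.4945. p(41) = -64 and p(42) = 885 have opposite signs, so a root lies in (41, 42); Newton's method refines it to λ ≈ 41.0719. Check (Vieta): the three roots sum to 61, matching tr M = 61.
So the eigenvalues of A^T A are ≈ 1.4336, 18.4945, 41.0719 (all ≥ 0, as they must be for A^T A). The largest is λ_max ≈ 41.0719, hence ||A||_2 = sqrt(λ_max) ≈ 6.4087.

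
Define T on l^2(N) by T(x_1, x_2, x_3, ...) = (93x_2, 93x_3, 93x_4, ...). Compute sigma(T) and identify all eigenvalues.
sigma(T) = closed disk {z in C : |z| ≤ 93}; sigma_p(T) = open disk {z in C : |z| < 93}

Note T = 93·V where V is the unit left shift (V x)_k = x_{k+1}; so sigma(T) = 93·sigma(V) and ||T|| = 93||V||. ||T x||^2 = 8649sum_{k≥2} |x_k|^2 ≤ 8649||x||^2, with equality on {x : x_1 = 0}, so ||T|| = 93. For any lambda with |lambda| < 93, set r = lambda/93 (|r| < 1); the vector x = (1, r, r^2, ...) is in l^2 and satisfies T x = 93(r, r^2, ...) = lambda x, so lambda is an eigenvalue. On the boundary |lambda| = 93 the geometric series diverges, so no l^2 eigenvector exists, but these lambda lie in the approximate point spectrum. Hence sigma(T) is the closed disk of radius 93 and sigma_p(T) is the open disk.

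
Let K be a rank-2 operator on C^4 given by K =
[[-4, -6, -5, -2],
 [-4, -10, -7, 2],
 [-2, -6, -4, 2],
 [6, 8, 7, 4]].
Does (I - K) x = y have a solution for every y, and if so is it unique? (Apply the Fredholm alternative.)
(I - K) is invertible (det(I - K) = -55 ≠ 0), so for every y in C^4 the equation (I - K) x = y has a unique solution.

K has rank 2 and factors as K = U V^T = u1 v1^T + u2 v2^T with u1 = (-2, -2, -1, 3), v1 = (2, 2, 2, 2), u2 = (1, 3, 2, -1), v2 = (0, -2, -1, 2) (multiplying out reproduces the displayed K). The nonzero eigenvalues of U V^T coincide with those of the 2 x 2 matrix G = V^T U = [[v1·u1, v1·u2], [v2·u1, v2·u2]] = [[-4, 10], [11, -10]], and by the Sylvester determinant identity det(I_4 - U V^T) = det(I_2 - V^T U) = det([[5, -10], [-11, 11]]) = (5)(11) - (-10)(-11) = -55. (Direct check: I - K =
[[5, 6, 5, 2],
 [4, 11, 7, -2],
 [2, 6, 5, -2],
 [-6, -8, -7, -3]]
has determinant -55.) The finite-dimensional Fredholm alternative says: either (I - K) is invertible, or ker(I - K) ≠ {0} and then range(I - K) = ker((I - K)^*)^⊥, with dim ker(I - K) = dim ker((I - K)^*). Since det(I - K) ≠ 0, 1 is not an eigenvalue of K and ker(I - K) = {0}, so we are in the first case: for every y there is a unique x = (I - K)^(-1) y. (Explicitly, by the Woodbury identity, (I - U V^T)^(-1) = I + U (I_2 - G)^(-1) V^T.)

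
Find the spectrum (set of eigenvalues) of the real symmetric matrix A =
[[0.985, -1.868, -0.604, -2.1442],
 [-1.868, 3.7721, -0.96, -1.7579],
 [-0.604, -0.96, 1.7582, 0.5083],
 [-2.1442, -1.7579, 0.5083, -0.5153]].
sigma(A) ≈ {-3, 1, 3, 5}

A is real symmetric, so its spectrum consists of real eigenvalues. Expanding the characteristic polynomial of the displayed matrix gives
  det(λ I - A) = p(λ) = λ^4 + (-6)λ^3 + (-4)λ^2 + (53.9983)λ + (-44.9978).
Solving p(λ) = 0 yields eigenvalues ≈ -3, 1, 3, 5. (A is shown rounded to 4 decimals, so these recover the underlying integer eigenvalues to within that precision.)
Verification: the trace of A = 6 equals the sum of eigenvalues 6, and det(A) ≈ -44.9978 matches the eigenvalue product -45.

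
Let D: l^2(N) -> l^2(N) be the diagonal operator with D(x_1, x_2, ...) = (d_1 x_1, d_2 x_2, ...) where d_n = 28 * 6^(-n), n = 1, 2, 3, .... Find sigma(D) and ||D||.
sigma(D) = {28 * 6^(-n) : n ≥ 1} ∪ {0}; ||D|| = 14/3

A bounded diagonal operator on l^2 with diagonal entries d_n has spectrum equal to the closure of {d_n : n ≥ 1}: every d_n is an eigenvalue (with eigenvector e_n), so {d_n} ⊂ sigma(D); the spectrum is closed, so its closure is too; and for lambda not in the closure, (D - lambda I) has bounded inverse (the diagonal entries 1/(d_n - lambda) are bounded). For our sequence d_n = 28 * 6^(-n), n = 1, 2, 3, ...:
  - {d_n} = {28 * 6^(-n) : n ≥ 1}; the only limit point is 0
  - closure = {28 * 6^(-n) : n ≥ 1} ∪ {0}
For the norm: a diagonal operator has ||D|| = sup_n |d_n|. Here d_n = 28 * 6^(-n) is positive and decreasing, so sup_n |d_n| = d_1 = 28/6 = 14/3. So ||D|| = 14/3.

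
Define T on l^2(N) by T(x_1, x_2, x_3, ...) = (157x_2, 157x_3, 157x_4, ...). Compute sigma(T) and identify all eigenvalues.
sigma(T) = closed disk {z in C : |z| ≤ 157}; sigma_p(T) = open disk {z in C : |z| < 157}

Note T = 157·V where V is the unit left shift (V x)_k = x_{k+1}; so sigma(T) = 157·sigma(V) and ||T|| = 157||V||. ||T x||^2 = 24649sum_{k≥2} |x_k|^2 ≤ 24649||x||^2, with equality on {x : x_1 = 0}, so ||T|| = 157. For any lambda with |lambda| < 157, set r = lambda/157 (|r| < 1); the vector x = (1, r, r^2, ...) is in l^2 and satisfies T x = 157(r, r^2, ...) = lambda x, so lambda is an eigenvalue. On the boundary |lambda| = 157 the geometric series diverges, so no l^2 eigenvector exists, but these lambda lie in the approximate point spectrum. Hence sigma(T) is the closed disk of radius 157 and sigma_p(T) is the open disk.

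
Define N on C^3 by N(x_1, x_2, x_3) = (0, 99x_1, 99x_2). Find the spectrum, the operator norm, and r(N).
sigma(N) = {0}; ||N|| = 99; r(N) = 0. (N is nilpotent with N^3 = 0.)

On C^3, N is a strictly lower-triangular matrix with 99 on the subdiagonal and zeros elsewhere, so its characteristic polynomial is lambda^3 and every eigenvalue is 0: sigma(N) = {0}. For the operator norm, N e_i = 99e_{i+1} for i = 1, ..., 2 and N e_3 = 0, so the singular values of N are 99 (with multiplicity 2) and 0; hence ||N|| = 99. The spectral radius r(N) = max|lambda| = 0. Note ||N|| > r(N) — characteristic of non-normal nilpotent operators. Indeed N^3 = 0.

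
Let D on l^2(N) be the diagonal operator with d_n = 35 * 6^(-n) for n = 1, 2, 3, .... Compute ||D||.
||D|| = 35/6 (attained at n = 1)

For D diagonal, ||D|| = sup_n |d_n|. The sequence d_n = 35 * 6^(-n) is positive and strictly decreasing (ratio 6^(-1) < 1), so the supremum is d_1 = 35/6. Hence ||D|| = 35/6.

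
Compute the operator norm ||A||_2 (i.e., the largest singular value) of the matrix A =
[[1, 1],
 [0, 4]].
||A||_2 = sqrt((18 + sqrt(260))/2) ≈ 4.1306 (= sqrt(largest eigenvalue of A^T A))

||A||_2 = sigma_max(A) = sqrt(lambda_max(A^T A)). Form the symmetric matrix M = A^T A =
[[1, 1],
 [1, 17]].
Its characteristic polynomial (trace, determinant of M give the coefficients) is
  p(λ) = det(λ I - M) = λ^2 - 18λ + 16.
For λ^2 - 18λ + 16 the discriminant is 260. It is nonnegative but not a perfect square, so the roots are real and irrational: λ = (18 ± sqrt(260))/2 ≈ 17.0623, 0.9377.
So the eigenvalues of A^T A are ≈ 0.9377, 17.0623 (all ≥ 0, as they must be for A^T A). The largest is λ_max = (18 + sqrt(260))/2 ≈ 17.0623, hence ||A||_2 = sqrt(λ_max) = sqrt((18 + sqrt(260))/2) ≈ 4.1306.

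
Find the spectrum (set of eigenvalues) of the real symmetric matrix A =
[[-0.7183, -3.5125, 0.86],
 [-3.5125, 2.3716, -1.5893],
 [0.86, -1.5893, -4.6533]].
sigma(A) ≈ {-5, -3, 5}

A is real symmetric, so its spectrum consists of real eigenvalues. Expanding the characteristic polynomial of the displayed matrix gives
  det(λ I - A) = p(λ) = λ^3 + (3)λ^2 + (-25)λ + (-75).
Solving p(λ) = 0 yields eigenvalues ≈ -5, -3, 5. (A is shown rounded to 4 decimals, so these recover the underlying integer eigenvalues to within that precision.)
Verification: the trace of A = -3 equals the sum of eigenvalues -3, and det(A) ≈ 74.9999 matches the eigenvalue product 75.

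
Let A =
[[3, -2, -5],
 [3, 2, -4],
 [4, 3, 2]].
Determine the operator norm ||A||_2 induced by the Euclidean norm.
||A||_2 ≈ 7.7005 (= sqrt(largest eigenvalue of A^T A))

||A||_2 = sigma_max(A) = sqrt(lambda_max(A^T A)). Form the symmetric matrix M = A^T A =
[[34, 12, -19],
 [12, 17, 8],
 [-19, 8, 45]].
Its characteristic polynomial (trace, sum of principal 2x2 minors, determinant of M give the coefficients) is
  p(λ) = det(λ I - M) = λ^3 - 96λ^2 + 2304λ - 7569.
No integer candidate from the rational root theorem (±divisors of 7569) is a root, so the roots are irrational. The cubic discriminant is Δ = 1801459845 > 0, so there are three distinct real roots. p(3) = -1494 and p(4) = 175 have opposite signs, so a root lies in (3, 4); Newton's method refines it to λ ≈ 3.8902. p(32) = 623 and p(33) = -144 have opposite signs, so a root lies in (32, 33); Newton's method refines it to λ ≈ 32.8119. p(59) = -430 and p(60) = 1071 have opposite signs, so a root lies in (59, 60); Newton's method refines it to λ ≈ 59.2979. Check (Vieta): the three roots sum to 96, matching tr M = 96.
So the eigenvalues of A^T A are ≈ 3.8902, 32.8119, 59.2979 (all ≥ 0, as they must be for A^T A). The largest is λ_max ≈ 59.2979, hence ||A||_2 = sqrt(λ_max) ≈ 7.7005.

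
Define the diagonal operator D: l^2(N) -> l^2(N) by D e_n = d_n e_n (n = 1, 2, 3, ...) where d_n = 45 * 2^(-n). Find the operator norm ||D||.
||D|| = 45/2 (attained at n = 1)

For D diagonal, ||D|| = sup_n |d_n|. The sequence d_n = 45 * 2^(-n) is positive and strictly decreasing (ratio 2^(-1) < 1), so the supremum is d_1 = 45/2. Hence ||D|| = 45/2.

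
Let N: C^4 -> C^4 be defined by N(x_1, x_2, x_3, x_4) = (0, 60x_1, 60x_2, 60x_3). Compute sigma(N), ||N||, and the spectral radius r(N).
sigma(N) = {0}; ||N|| = 60; r(N) = 0. (N is nilpotent with N^4 = 0.)

On C^4, N is a strictly lower-triangular matrix with 60 on the subdiagonal and zeros elsewhere, so its characteristic polynomial is lambda^4 and every eigenvalue is 0: sigma(N) = {0}. For the operator norm, N e_i = 60e_{i+1} for i = 1, ..., 3 and N e_4 = 0, so the singular values of N are 60 (with multiplicity 3) and 0; hence ||N|| = 60. The spectral radius r(N) = max|lambda| = 0. Note ||N|| > r(N) — characteristic of non-normal nilpotent operators. Indeed N^4 = 0.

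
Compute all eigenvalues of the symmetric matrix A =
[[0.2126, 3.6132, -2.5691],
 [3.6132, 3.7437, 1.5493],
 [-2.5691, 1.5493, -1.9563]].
sigma(A) ≈ {-5, 1, 6}

A is real symmetric, so its spectrum consists of real eigenvalues. Expanding the characteristic polynomial of the displayed matrix gives
  det(λ I - A) = p(λ) = λ^3 + (-2)λ^2 + (-29)λ + (30).
Solving p(λ) = 0 yields eigenvalues ≈ -5, 1, 6. (A is shown rounded to 4 decimals, so these recover the underlying integer eigenvalues to within that precision.)
Verification: the trace of A = 2 equals the sum of eigenvalues 2, and det(A) ≈ -30.0002 matches the eigenvalue product -30.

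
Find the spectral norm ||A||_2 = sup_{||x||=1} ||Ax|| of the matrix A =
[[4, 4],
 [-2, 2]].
||A||_2 = sqrt(32) ≈ 5.6569 (= sqrt(largest eigenvalue of A^T A))

||A||_2 = sigma_max(A) = sqrt(lambda_max(A^T A)). Form the symmetric matrix M = A^T A =
[[20, 12],
 [12, 20]].
Its characteristic polynomial (trace, determinant of M give the coefficients) is
  p(λ) = det(λ I - M) = λ^2 - 40λ + 256.
For λ^2 - 40λ + 256 the discriminant is 576. It is a perfect square (24^2), so the roots are rational: λ = (40 ± 24)/2 = 32, 8.
So the eigenvalues of A^T A are ≈ 8, 32 (all ≥ 0, as they must be for A^T A). The largest is λ_max = 32, hence ||A||_2 = sqrt(λ_max) = sqrt(32) ≈ 5.6569.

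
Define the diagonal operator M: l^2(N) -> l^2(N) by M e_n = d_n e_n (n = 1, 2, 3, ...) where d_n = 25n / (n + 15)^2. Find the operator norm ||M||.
||M|| = 5/12 (attained at n = 15)

For M diagonal, ||M|| = sup_n |d_n|. Treat f(x) = 25x / (x + 15)^2 for real x > 0. By the quotient rule, f'(x) = 25(15 - x)/(x + 15)^3, which is positive for x < 15 and negative for x > 15. So f has a unique maximum at x = 15, and since 15 is a positive integer, the supremum over n ≥ 1 is attained at n = 15: d_15 = 25·15/(15 + 15)^2 = 25·15/900 = 5/12. Hence ||M|| = 5/12.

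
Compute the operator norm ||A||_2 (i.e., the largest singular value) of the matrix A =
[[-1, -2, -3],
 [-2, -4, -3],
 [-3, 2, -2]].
||A||_2 ≈ 6.5843 (= sqrt(largest eigenvalue of A^T A))

||A||_2 = sigma_max(A) = sqrt(lambda_max(A^T A)). Form the symmetric matrix M = A^T A =
[[14, 4, 15],
 [4, 24, 14],
 [15, 14, 22]].
Its characteristic polynomial (trace, sum of principal 2x2 minors, determinant of M give the coefficients) is
  p(λ) = det(λ I - M) = λ^3 - 60λ^2 + 735λ - 576.
No integer candidate from the rational root theorem (±divisors of 576) is a root, so the roots are irrational. The cubic discriminant is Δ = 307155348 > 0, so there are three distinct real roots. p(0) = -576 and p(1) = 100 have opposite signs, so a root lies in (0, 1); Newton's method refines it to λ ≈ 0.8405. p(15) = 324 and p(16) = -80 have opposite signs, so a root lies in (15, 16); Newton's method refines it to λ ≈ 15.8071. p(43) = -404 and p(44) = 788 have opposite signs, so a root lies in (43, 44); Newton's method refines it to λ ≈ 43.3524. Check (Vieta): the three roots sum to 60, matching tr M = 60.
So the eigenvalues of A^T A are ≈ 0.8405, 15.8071, 43.3524 (all ≥ 0, as they must be for A^T A). The largest is λ_max ≈ 43.3524, hence ||A||_2 = sqrt(λ_max) ≈ 6.5843.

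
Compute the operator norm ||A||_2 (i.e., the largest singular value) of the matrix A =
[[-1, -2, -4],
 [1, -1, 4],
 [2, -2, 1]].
||A||_2 ≈ 6.0278 (= sqrt(largest eigenvalue of A^T A))

||A||_2 = sigma_max(A) = sqrt(lambda_max(A^T A)). Form the symmetric matrix M = A^T A =
[[6, -3, 10],
 [-3, 9, 2],
 [10, 2, 33]].
Its characteristic polynomial (trace, sum of principal 2x2 minors, determinant of M give the coefficients) is
  p(λ) = det(λ I - M) = λ^3 - 48λ^2 + 436λ - 441.
No integer candidate from the rational root theorem (±divisors of 441) is a root, so the roots are irrational. The cubic discriminant is Δ = 72244949 > 0, so there are three distinct real roots. p(1) = -52 and p(2) = 247 have opposite signs, so a root lies in (1, 2); Newton's method refines it to λ ≈ 1.1547. p(10) = 119 and p(11) = -122 have opposite signs, so a root lies in (10, 11); Newton's method refines it to λ ≈ 10.5109. p(36) = -297 and p(37) = 632 have opposite signs, so a root lies in (36, 37); Newton's method refines it to λ ≈ 36.3344. Check (Vieta): the three roots sum to 48, matching tr M = 48.
So the eigenvalues of A^T A are ≈ 1.1547, 10.5109, 36.3344 (all ≥ 0, as they must be for A^T A). The largest is λ_max ≈ 36.3344, hence ||A||_2 = sqrt(λ_max) ≈ 6.0278.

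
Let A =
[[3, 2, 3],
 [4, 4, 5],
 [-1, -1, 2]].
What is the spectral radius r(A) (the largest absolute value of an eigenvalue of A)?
r(A) ≈ 4.5558

The eigenvalues of A are the roots of its characteristic polynomial. With M = A (coefficients from the trace, the sum of principal 2x2 minors, and det A):
  p(λ) = det(λ I - M) = λ^3 - 9λ^2 + 26λ - 13.
No integer candidate from the rational root theorem (±divisors of 13) is a root, so the roots are irrational. The cubic discriminant is Δ = -3263 < 0, so there is one real root and a complex-conjugate pair. p(0) = -13 and p(1) = 5 have opposite signs, so a root lies in (0, 1); Newton's method refines it to λ ≈ 0.6264. Dividing out (λ - (0.6264)) leaves approximately λ^2 - 8.3736λ + 20.7552. For λ^2 - 8.3736λ + 20.7552 the discriminant is -12.9026. It is negative, so the remaining roots are the complex-conjugate pair λ ≈ 4.1868 ± 1.796i. Their product equals the constant term, so |λ|^2 ≈ 20.7552 and |λ| ≈ 4.5558.
Thus the eigenvalues (to 4 decimals) are 0.6264 (modulus 0.6264); 4.1868 ± 1.796i (modulus 4.5558). The spectral radius is the largest modulus: r(A) ≈ 4.5558. (Cross-check: r(A) ≤ ||A||_2 ≈ 8.8713; equality holds whenever A is normal, though it can also hold for some non-normal A.)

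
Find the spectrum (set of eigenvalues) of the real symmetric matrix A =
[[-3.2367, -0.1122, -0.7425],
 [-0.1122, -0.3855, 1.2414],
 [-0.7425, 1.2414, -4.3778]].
sigma(A) ≈ {-5, -3, 0}

A is real symmetric, so its spectrum consists of real eigenvalues. Expanding the characteristic polynomial of the displayed matrix gives
  det(λ I - A) = p(λ) = λ^3 + (8)λ^2 + (15)λ + (0).
Solving p(λ) = 0 yields eigenvalues ≈ -5, -3, 0. (A is shown rounded to 4 decimals, so these recover the underlying integer eigenvalues to within that precision.)
Verification: the trace of A = -8 equals the sum of eigenvalues -8, and det(A) ≈ 0.0001 matches the eigenvalue product 0.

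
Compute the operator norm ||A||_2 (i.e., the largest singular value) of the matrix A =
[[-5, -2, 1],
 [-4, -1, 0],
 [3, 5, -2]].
||A||_2 ≈ 8.6221 (= sqrt(largest eigenvalue of A^T A))

||A||_2 = sigma_max(A) = sqrt(lambda_max(A^T A)). Form the symmetric matrix M = A^T A =
[[50, 29, -11],
 [29, 30, -12],
 [-11, -12, 5]].
Its characteristic polynomial (trace, sum of principal 2x2 minors, determinant of M give the coefficients) is
  p(λ) = det(λ I - M) = λ^3 - 85λ^2 + 794λ - 121.
No integer candidate from the rational root theorem (±divisors of 121) is a root, so the roots are irrational. The cubic discriminant is Δ = 2401996777 > 0, so there are three distinct real roots. p(0) = -121 and p(1) = 589 have opposite signs, so a root lies in (0, 1); Newton's method refines it to λ ≈ 0.155. p(10) = 319 and p(11) = -341 have opposite signs, so a root lies in (10, 11); Newton's method refines it to λ ≈ 10.5036. p(74) = -1601 and p(75) = 3179 have opposite signs, so a root lies in (74, 75); Newton's method refines it to λ ≈ 74.3414. Check (Vieta): the three roots sum to 85, matching tr M = 85.
So the eigenvalues of A^T A are ≈ 0.155, 10.5036, 74.3414 (all ≥ 0, as they must be for A^T A). The largest is λ_max ≈ 74.3414, hence ||A||_2 = sqrt(λ_max) ≈ 8.6221.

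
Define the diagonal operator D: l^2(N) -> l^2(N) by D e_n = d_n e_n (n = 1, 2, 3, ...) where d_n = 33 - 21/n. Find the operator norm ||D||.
||D|| = 33

For a diagonal operator on l^2 with entries d_n, ||D|| = sup_n |d_n|. Here d_1 = 12, d_2 = 45/2, ..., and d_n = 33 - 21/n increases monotonically toward 33. All terms lie in [12, 33), so |d_n| = d_n and the supremum is the limit 33, which is not attained by any individual d_n. Hence ||D|| = 33.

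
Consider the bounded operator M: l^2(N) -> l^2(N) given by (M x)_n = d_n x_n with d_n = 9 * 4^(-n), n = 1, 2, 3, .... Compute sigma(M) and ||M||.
sigma(M) = {9 * 4^(-n) : n ≥ 1} ∪ {0}; ||M|| = 9/4

A bounded diagonal operator on l^2 with diagonal entries d_n has spectrum equal to the closure of {d_n : n ≥ 1}: every d_n is an eigenvalue (with eigenvector e_n), so {d_n} ⊂ sigma(M); the spectrum is closed, so its closure is too; and for lambda not in the closure, (M - lambda I) has bounded inverse (the diagonal entries 1/(d_n - lambda) are bounded). For our sequence d_n = 9 * 4^(-n), n = 1, 2, 3, ...:
  - {d_n} = {9 * 4^(-n) : n ≥ 1}; the only limit point is 0
  - closure = {9 * 4^(-n) : n ≥ 1} ∪ {0}
For the norm: a diagonal operator has ||M|| = sup_n |d_n|. Here d_n = 9 * 4^(-n) is positive and decreasing, so sup_n |d_n| = d_1 = 9/4. So ||M|| = 9/4.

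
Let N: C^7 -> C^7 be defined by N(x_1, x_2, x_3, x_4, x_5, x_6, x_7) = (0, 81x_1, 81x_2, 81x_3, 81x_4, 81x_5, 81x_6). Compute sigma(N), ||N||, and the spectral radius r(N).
sigma(N) = {0}; ||N|| = 81; r(N) = 0. (N is nilpotent with N^7 = 0.)

On C^7, N is a strictly lower-triangular matrix with 81 on the subdiagonal and zeros elsewhere, so its characteristic polynomial is lambda^7 and every eigenvalue is 0: sigma(N) = {0}. For the operator norm, N e_i = 81e_{i+1} for i = 1, ..., 6 and N e_7 = 0, so the singular values of N are 81 (with multiplicity 6) and 0; hence ||N|| = 81. The spectral radius r(N) = max|lambda| = 0. Note ||N|| > r(N) — characteristic of non-normal nilpotent operators. Indeed N^7 = 0.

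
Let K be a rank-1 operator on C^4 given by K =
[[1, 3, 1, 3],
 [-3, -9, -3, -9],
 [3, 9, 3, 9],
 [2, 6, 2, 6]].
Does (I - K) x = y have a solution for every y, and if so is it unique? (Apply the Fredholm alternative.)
(I - K) is singular (det(I - K) = 0, i.e. 1 ∈ sigma(K)). (I - K) x = y is solvable iff y ⊥ ker((I - K)^*) = span{(1, 3, 1, 3)}, i.e. iff y_1 + 3y_2 + y_3 + 3y_4 = 0. When solvable, the solutions are x = y + c·(1, -3, 3, 2), c arbitrary (ker(I - K) = span{(1, -3, 3, 2)}, dimension 1).

K has rank 1, so it is an outer product K = u v^T: every row of K is a multiple of one row vector. Reading off the entries, u = (1, -3, 3, 2) and v = (1, 3, 1, 3) (row i of K equals u_i·v^T). A rank-one matrix u v^T satisfies K u = u (v·u) and kills the (3)-dimensional subspace v^⊥, so its characteristic polynomial is lambda^3 (lambda - v·u) with v·u = tr K = 1. Hence the eigenvalues of I - K are 1 (multiplicity 3) and 1 - (1) = 0, so det(I - K) = 0. (Direct check: I - K =
[[0, -3, -1, -3],
 [3, 10, 3, 9],
 [-3, -9, -2, -9],
 [-2, -6, -2, -5]]
has determinant 0.) So 1 is an eigenvalue of K and (I - K) is not invertible. The finite-dimensional Fredholm alternative says: either (I - K) is invertible, or ker(I - K) ≠ {0} and then range(I - K) = ker((I - K)^*)^⊥, with dim ker(I - K) = dim ker((I - K)^*). We are in the second case, so we need both kernels. Kernel of I - K: (I - K) u = u - u (v·u) = u - u = 0, so ker(I - K) = span{u} = span{(1, -3, 3, 2)} (it is exactly 1-dimensional because rank(I - K) = 3). Kernel of the adjoint: K is real, so (I - K)^* = I - K^T = I - v u^T, and (I - v u^T) v = v - v (u·v) = 0; hence ker((I - K)^*) = span{v} = span{(1, 3, 1, 3)}. Therefore (I - K) x = y is solvable iff <y, v> = 0, i.e. iff y_1 + 3y_2 + y_3 + 3y_4 = 0. When this holds, K y = u (v·y) = 0, so (I - K) y = y and x = y is a particular solution; the full solution set is the line x = y + c·u = y + c·(1, -3, 3, 2), c ∈ C.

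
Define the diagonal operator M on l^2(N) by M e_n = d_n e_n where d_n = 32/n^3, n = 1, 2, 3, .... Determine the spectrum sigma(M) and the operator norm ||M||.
sigma(M) = {32/n^3 : n ≥ 1} ∪ {0}; ||M|| = 32

A bounded diagonal operator on l^2 with diagonal entries d_n has spectrum equal to the closure of {d_n : n ≥ 1}: every d_n is an eigenvalue (with eigenvector e_n), so {d_n} ⊂ sigma(M); the spectrum is closed, so its closure is too; and for lambda not in the closure, (M - lambda I) has bounded inverse (the diagonal entries 1/(d_n - lambda) are bounded). For our sequence d_n = 32/n^3, n = 1, 2, 3, ...:
  - {d_n} = {32/n^3 : n ≥ 1}; the only limit point is 0
  - closure = {32/n^3 : n ≥ 1} ∪ {0}
For the norm: a diagonal operator has ||M|| = sup_n |d_n|. Here d_n = 32/n^3 is positive and decreasing, so sup_n |d_n| = d_1 = 32. So ||M|| = 32.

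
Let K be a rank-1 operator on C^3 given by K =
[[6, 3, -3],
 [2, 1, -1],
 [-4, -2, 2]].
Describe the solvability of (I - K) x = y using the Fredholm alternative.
(I - K) is invertible (det(I - K) = -8 ≠ 0), so for every y in C^3 the equation (I - K) x = y has a unique solution.

K has rank 1, so it is an outer product K = u v^T: every row of K is a multiple of one row vector. Reading off the entries, u = (3, 1, -2) and v = (2, 1, -1) (row i of K equals u_i·v^T). A rank-one matrix u v^T satisfies K u = u (v·u) and kills the (2)-dimensional subspace v^⊥, so its characteristic polynomial is lambda^2 (lambda - v·u) with v·u = tr K = 9. Hence the eigenvalues of I - K are 1 (multiplicity 2) and 1 - (9) = -8, so det(I - K) = -8. (Direct check: I - K =
[[-5, -3, 3],
 [-2, 0, 1],
 [4, 2, -1]]
has determinant -8.) The finite-dimensional Fredholm alternative says: either (I - K) is invertible, or ker(I - K) ≠ {0} and then range(I - K) = ker((I - K)^*)^⊥, with dim ker(I - K) = dim ker((I - K)^*). Since det(I - K) ≠ 0, 1 is not an eigenvalue of K and ker(I - K) = {0}, so we are in the first case: for every y there is a unique x = (I - K)^(-1) y. Explicitly, by the Sherman–Morrison formula, (I - u v^T)^(-1) = I + u v^T/(1 - v·u), i.e. (I - K)^(-1) = I + K/(-8).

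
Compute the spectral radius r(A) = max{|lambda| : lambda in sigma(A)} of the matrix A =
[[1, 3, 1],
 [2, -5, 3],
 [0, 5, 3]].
r(A) ≈ 7.103

The eigenvalues of A are the roots of its characteristic polynomial. With M = A (coefficients from the trace, the sum of principal 2x2 minors, and det A):
  p(λ) = det(λ I - M) = λ^3 + λ^2 - 38λ + 38.
No integer candidate from the rational root theorem (±divisors of 38) is a root, so the roots are irrational. The cubic discriminant is Δ = 155800 > 0, so there are three distinct real roots. p(-8) = -106 and p(-7) = 10 have opposite signs, so a root lies in (-8, -7); Newton's method refines it to λ ≈ -7.103. p(1) = 2 and p(2) = -26 have opposite signs, so a root lies in (1, 2); Newton's method refines it to λ ≈ 1.0611. p(5) = -2 and p(6) = 62 have opposite signs, so a root lies in (5, 6); Newton's method refines it to λ ≈ 5.042. Check (Vieta): the three roots sum to -1, matching tr M = -1.
Thus the eigenvalues (to 4 decimals) are -7.103 (modulus 7.103); 1.0611 (modulus 1.0611); 5.042 (modulus 5.042). The spectral radius is the largest modulus: r(A) ≈ 7.103. (Cross-check: r(A) ≤ ||A||_2 ≈ 7.7461; equality holds whenever A is normal, though it can also hold for some non-normal A.)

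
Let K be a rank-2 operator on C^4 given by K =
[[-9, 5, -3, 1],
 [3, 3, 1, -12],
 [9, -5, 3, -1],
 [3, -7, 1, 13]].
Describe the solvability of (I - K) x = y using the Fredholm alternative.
(I - K) is invertible (det(I - K) = -162 ≠ 0), so for every y in C^4 the equation (I - K) x = y has a unique solution.

K has rank 2 and factors as K = U V^T = u1 v1^T + u2 v2^T with u1 = (-1, -2, 1, 3), v1 = (3, -3, 1, 3), u2 = (2, -3, -2, 2), v2 = (-3, 1, -1, 2) (multiplying out reproduces the displayed K). The nonzero eigenvalues of U V^T coincide with those of the 2 x 2 matrix G = V^T U = [[v1·u1, v1·u2], [v2·u1, v2·u2]] = [[13, 19], [6, -3]], and by the Sylvester determinant identity det(I_4 - U V^T) = det(I_2 - V^T U) = det([[-12, -19], [-6, 4]]) = (-12)(4) - (-19)(-6) = -162. (Direct check: I - K =
[[10, -5, 3, -1],
 [-3, -2, -1, 12],
 [-9, 5, -2, 1],
 [-3, 7, -1, -12]]
has determinant -162.) The finite-dimensional Fredholm alternative says: either (I - K) is invertible, or ker(I - K) ≠ {0} and then range(I - K) = ker((I - K)^*)^⊥, with dim ker(I - K) = dim ker((I - K)^*). Since det(I - K) ≠ 0, 1 is not an eigenvalue of K and ker(I - K) = {0}, so we are in the first case: for every y there is a unique x = (I - K)^(-1) y. (Explicitly, by the Woodbury identity, (I - U V^T)^(-1) = I + U (I_2 - G)^(-1) V^T.)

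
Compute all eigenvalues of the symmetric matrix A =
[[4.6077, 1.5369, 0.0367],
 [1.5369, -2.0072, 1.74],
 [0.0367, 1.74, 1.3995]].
sigma(A) ≈ {-3, 2, 5}

A is real symmetric, so its spectrum consists of real eigenvalues. Expanding the characteristic polynomial of the displayed matrix gives
  det(λ I - A) = p(λ) = λ^3 + (-4)λ^2 + (-11)λ + (30).
Solving p(λ) = 0 yields eigenvalues ≈ -3, 2, 5. (A is shown rounded to 4 decimals, so these recover the underlying integer eigenvalues to within that precision.)
Verification: the trace of A = 4 equals the sum of eigenvalues 4, and det(A) ≈ -30.0004 matches the eigenvalue product -30.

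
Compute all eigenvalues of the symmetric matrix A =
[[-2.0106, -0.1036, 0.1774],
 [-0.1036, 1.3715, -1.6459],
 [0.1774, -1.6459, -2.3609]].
sigma(A) ≈ {-3, -2, 2}

A is real symmetric, so its spectrum consists of real eigenvalues. Expanding the characteristic polynomial of the displayed matrix gives
  det(λ I - A) = p(λ) = λ^3 + (3)λ^2 + (-4)λ + (-12).
Solving p(λ) = 0 yields eigenvalues ≈ -3, -2, 2. (A is shown rounded to 4 decimals, so these recover the underlying integer eigenvalues to within that precision.)
Verification: the trace of A = -3 equals the sum of eigenvalues -3, and det(A) ≈ 11.9996 matches the eigenvalue product 12.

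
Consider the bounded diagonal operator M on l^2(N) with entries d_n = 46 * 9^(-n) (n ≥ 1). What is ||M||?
||M|| = 46/9 (attained at n = 1)

For M diagonal, ||M|| = sup_n |d_n|. The sequence d_n = 46 * 9^(-n) is positive and strictly decreasing (ratio 9^(-1) < 1), so the supremum is d_1 = 46/9. Hence ||M|| = 46/9.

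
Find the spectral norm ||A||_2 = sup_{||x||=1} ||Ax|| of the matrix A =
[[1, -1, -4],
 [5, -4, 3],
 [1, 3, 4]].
||A||_2 ≈ 7.2614 (= sqrt(largest eigenvalue of A^T A))

||A||_2 = sigma_max(A) = sqrt(lambda_max(A^T A)). Form the symmetric matrix M = A^T A =
[[27, -18, 15],
 [-18, 26, 4],
 [15, 4, 41]].
Its characteristic polynomial (trace, sum of principal 2x2 minors, determinant of M give the coefficients) is
  p(λ) = det(λ I - M) = λ^3 - 94λ^2 + 2310λ - 7056.
No integer candidate from the rational root theorem (±divisors of 7056) is a root, so the roots are irrational. The cubic discriminant is Δ = 636077232 > 0, so there are three distinct real roots. p(3) = -945 and p(4) = 744 have opposite signs, so a root lies in (3, 4); Newton's method refines it to λ ≈ 3.5473. p(37) = 381 and p(38) = -140 have opposite signs, so a root lies in (37, 38); Newton's method refines it to λ ≈ 37.7241. p(52) = -504 and p(53) = 205 have opposite signs, so a root lies in (52, 53); Newton's method refines it to λ ≈ 52.7286. Check (Vieta): the three roots sum to 94, matching tr M = 94.
So the eigenvalues of A^T A are ≈ 3.5473, 37.7241, 52.7286 (all ≥ 0, as they must be for A^T A). The largest is λ_max ≈ 52.7286, hence ||A||_2 = sqrt(λ_max) ≈ 7.2614.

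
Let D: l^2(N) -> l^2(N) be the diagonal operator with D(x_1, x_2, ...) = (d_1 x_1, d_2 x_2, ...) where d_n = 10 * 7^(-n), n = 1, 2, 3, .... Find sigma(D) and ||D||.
sigma(D) = {10 * 7^(-n) : n ≥ 1} ∪ {0}; ||D|| = 10/7

A bounded diagonal operator on l^2 with diagonal entries d_n has spectrum equal to the closure of {d_n : n ≥ 1}: every d_n is an eigenvalue (with eigenvector e_n), so {d_n} ⊂ sigma(D); the spectrum is closed, so its closure is too; and for lambda not in the closure, (D - lambda I) has bounded inverse (the diagonal entries 1/(d_n - lambda) are bounded). For our sequence d_n = 10 * 7^(-n), n = 1, 2, 3, ...:
  - {d_n} = {10 * 7^(-n) : n ≥ 1}; the only limit point is 0
  - closure = {10 * 7^(-n) : n ≥ 1} ∪ {0}
For the norm: a diagonal operator has ||D|| = sup_n |d_n|. Here d_n = 10 * 7^(-n) is positive and decreasing, so sup_n |d_n| = d_1 = 10/7. So ||D|| = 10/7.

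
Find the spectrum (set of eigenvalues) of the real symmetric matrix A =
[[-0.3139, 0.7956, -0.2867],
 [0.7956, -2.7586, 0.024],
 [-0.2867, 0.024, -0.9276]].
sigma(A) ≈ {-3, -1, 0}

A is real symmetric, so its spectrum consists of real eigenvalues. Expanding the characteristic polynomial of the displayed matrix gives
  det(λ I - A) = p(λ) = λ^3 + (4)λ^2 + (3)λ + (0).
Solving p(λ) = 0 yields eigenvalues ≈ -3, -1, 0. (A is shown rounded to 4 decimals, so these recover the underlying integer eigenvalues to within that precision.)
Verification: the trace of A = -4 equals the sum of eigenvalues -4, and det(A) ≈ -0.0001 matches the eigenvalue product 0.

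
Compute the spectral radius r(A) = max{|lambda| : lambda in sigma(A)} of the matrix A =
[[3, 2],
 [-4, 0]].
r(A) = sqrt(8) ≈ 2.8284

The eigenvalues of A are the roots of its characteristic polynomial. With M = A (coefficients from the trace and determinant):
  p(λ) = det(λ I - M) = λ^2 - 3λ + 8.
For λ^2 - 3λ + 8 the discriminant is -23. It is negative, so the roots are the complex-conjugate pair λ = 3/2 ± (sqrt(23)/2) i ≈ 1.5 ± 2.3979i. For a conjugate pair the product of the roots equals the constant term, so |λ|^2 = 8 and |λ| = sqrt(8) ≈ 2.8284.
Thus the eigenvalues (to 4 decimals) are 1.5 ± 2.3979i (modulus 2.8284). The spectral radius is the largest modulus: r(A) = sqrt(8) ≈ 2.8284. (Cross-check: r(A) ≤ ||A||_2 ≈ 5.1569; equality holds whenever A is normal, though it can also hold for some non-normal A.)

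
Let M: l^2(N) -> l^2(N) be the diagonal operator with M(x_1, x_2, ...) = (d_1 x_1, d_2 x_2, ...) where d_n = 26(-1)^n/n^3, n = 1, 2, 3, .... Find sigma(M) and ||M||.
sigma(M) = {26(-1)^n/n^3 : n ≥ 1} ∪ {0}; ||M|| = 26

A bounded diagonal operator on l^2 with diagonal entries d_n has spectrum equal to the closure of {d_n : n ≥ 1}: every d_n is an eigenvalue (with eigenvector e_n), so {d_n} ⊂ sigma(M); the spectrum is closed, so its closure is too; and for lambda not in the closure, (M - lambda I) has bounded inverse (the diagonal entries 1/(d_n - lambda) are bounded). For our sequence d_n = 26(-1)^n/n^3, n = 1, 2, 3, ...:
  - {d_n} = {26(-1)^n/n^3 : n ≥ 1}; the only limit point is 0
  - closure = {26(-1)^n/n^3 : n ≥ 1} ∪ {0}
For the norm: a diagonal operator has ||M|| = sup_n |d_n|. Here |d_n| = 26/n^3 is decreasing, so sup_n |d_n| = |d_1| = 26. So ||M|| = 26.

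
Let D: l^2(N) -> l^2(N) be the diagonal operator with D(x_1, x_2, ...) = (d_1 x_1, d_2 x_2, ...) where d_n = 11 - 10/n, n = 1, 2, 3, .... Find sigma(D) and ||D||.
sigma(D) = {11 - 10/n : n ≥ 1} ∪ {11}; ||D|| = 11

A bounded diagonal operator on l^2 with diagonal entries d_n has spectrum equal to the closure of {d_n : n ≥ 1}: every d_n is an eigenvalue (with eigenvector e_n), so {d_n} ⊂ sigma(D); the spectrum is closed, so its closure is too; and for lambda not in the closure, (D - lambda I) has bounded inverse (the diagonal entries 1/(d_n - lambda) are bounded). For our sequence d_n = 11 - 10/n, n = 1, 2, 3, ...:
  - {d_n} = {11 - 10/n : n ≥ 1}; the only limit point is 11
  - closure = {11 - 10/n : n ≥ 1} ∪ {11}
For the norm: a diagonal operator has ||D|| = sup_n |d_n|. Here d_n = 11 - 10/n increases monotonically from d_1 = 1 toward 11, with all terms in [1, 11); so sup_n |d_n| = 11 (the supremum is the limit, not attained). So ||D|| = 11.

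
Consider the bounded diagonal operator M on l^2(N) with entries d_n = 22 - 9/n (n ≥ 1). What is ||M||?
||M|| = 22

For a diagonal operator on l^2 with entries d_n, ||M|| = sup_n |d_n|. Here d_1 = 13, d_2 = 35/2, ..., and d_n = 22 - 9/n increases monotonically toward 22. All terms lie in [13, 22), so |d_n| = d_n and the supremum is the limit 22, which is not attained by any individual d_n. Hence ||M|| = 22.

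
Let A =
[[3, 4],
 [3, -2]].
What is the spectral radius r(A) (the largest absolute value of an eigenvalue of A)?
r(A) = (1 + sqrt(73))/2 ≈ 4.772

The eigenvalues of A are the roots of its characteristic polynomial. With M = A (coefficients from the trace and determinant):
  p(λ) = det(λ I - M) = λ^2 - λ - 18.
For λ^2 - λ - 18 the discriminant is 73. It is nonnegative but not a perfect square, so the roots are real and irrational: λ = (1 ± sqrt(73))/2 ≈ 4.772, -3.772.
Thus the eigenvalues (to 4 decimals) are 4.772 (modulus 4.772); -3.772 (modulus 3.772). The spectral radius is the largest modulus: r(A) = (1 + sqrt(73))/2 ≈ 4.772. (Cross-check: r(A) ≤ ||A||_2 ≈ 5.0083; equality holds whenever A is normal, though it can also hold for some non-normal A.)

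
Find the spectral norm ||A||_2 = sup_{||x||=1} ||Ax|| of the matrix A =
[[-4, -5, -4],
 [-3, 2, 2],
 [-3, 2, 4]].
||A||_2 ≈ 8.1884 (= sqrt(largest eigenvalue of A^T A))

||A||_2 = sigma_max(A) = sqrt(lambda_max(A^T A)). Form the symmetric matrix M = A^T A =
[[34, 8, -2],
 [8, 33, 32],
 [-2, 32, 36]].
Its characteristic polynomial (trace, sum of principal 2x2 minors, determinant of M give the coefficients) is
  p(λ) = det(λ I - M) = λ^3 - 103λ^2 + 2442λ - 2116.
No integer candidate from the rational root theorem (±divisors of 2116) is a root, so the roots are irrational. The cubic discriminant is Δ = 5225578772 > 0, so there are three distinct real roots. p(0) = -2116 and p(1) = 224 have opposite signs, so a root lies in (0, 1); Newton's method refines it to λ ≈ 0.9004. p(35) = 54 and p(36) = -1036 have opposite signs, so a root lies in (35, 36); Newton's method refines it to λ ≈ 35.0494. p(67) = -106 and p(68) = 2100 have opposite signs, so a root lies in (67, 68); Newton's method refines it to λ ≈ 67.0502. Check (Vieta): the three roots sum to 103, matching tr M = 103.
So the eigenvalues of A^T A are ≈ 0.9004, 35.0494, 67.0502 (all ≥ 0, as they must be for A^T A). The largest is λ_max ≈ 67.0502, hence ||A||_2 = sqrt(λ_max) ≈ 8.1884.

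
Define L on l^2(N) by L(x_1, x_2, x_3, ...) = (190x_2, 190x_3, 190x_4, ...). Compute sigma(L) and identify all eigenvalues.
sigma(L) = closed disk {z in C : |z| ≤ 190}; sigma_p(L) = open disk {z in C : |z| < 190}

Note L = 190·V where V is the unit left shift (V x)_k = x_{k+1}; so sigma(L) = 190·sigma(V) and ||L|| = 190||V||. ||L x||^2 = 36100sum_{k≥2} |x_k|^2 ≤ 36100||x||^2, with equality on {x : x_1 = 0}, so ||L|| = 190. For any lambda with |lambda| < 190, set r = lambda/190 (|r| < 1); the vector x = (1, r, r^2, ...) is in l^2 and satisfies L x = 190(r, r^2, ...) = lambda x, so lambda is an eigenvalue. On the boundary |lambda| = 190 the geometric series diverges, so no l^2 eigenvector exists, but these lambda lie in the approximate point spectrum. Hence sigma(L) is the closed disk of radius 190 and sigma_p(L) is the open disk.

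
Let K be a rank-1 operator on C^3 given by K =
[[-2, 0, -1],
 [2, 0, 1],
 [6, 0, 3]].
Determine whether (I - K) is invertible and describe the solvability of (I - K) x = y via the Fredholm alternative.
(I - K) is singular (det(I - K) = 0, i.e. 1 ∈ sigma(K)). (I - K) x = y is solvable iff y ⊥ ker((I - K)^*) = span{(-2, 0, -1)}, i.e. iff -2y_1 - y_3 = 0. When solvable, the solutions are x = y + c·(1, -1, -3), c arbitrary (ker(I - K) = span{(1, -1, -3)}, dimension 1).

K has rank 1, so it is an outer product K = u v^T: every row of K is a multiple of one row vector. Reading off the entries, u = (1, -1, -3) and v = (-2, 0, -1) (row i of K equals u_i·v^T). A rank-one matrix u v^T satisfies K u = u (v·u) and kills the (2)-dimensional subspace v^⊥, so its characteristic polynomial is lambda^2 (lambda - v·u) with v·u = tr K = 1. Hence the eigenvalues of I - K are 1 (multiplicity 2) and 1 - (1) = 0, so det(I - K) = 0. (Direct check: I - K =
[[3, 0, 1],
 [-2, 1, -1],
 [-6, 0, -2]]
has determinant 0.) So 1 is an eigenvalue of K and (I - K) is not invertible. The finite-dimensional Fredholm alternative says: either (I - K) is invertible, or ker(I - K) ≠ {0} and then range(I - K) = ker((I - K)^*)^⊥, with dim ker(I - K) = dim ker((I - K)^*). We are in the second case, so we need both kernels. Kernel of I - K: (I - K) u = u - u (v·u) = u - u = 0, so ker(I - K) = span{u} = span{(1, -1, -3)} (it is exactly 1-dimensional because rank(I - K) = 2). Kernel of the adjoint: K is real, so (I - K)^* = I - K^T = I - v u^T, and (I - v u^T) v = v - v (u·v) = 0; hence ker((I - K)^*) = span{v} = span{(-2, 0, -1)}. Therefore (I - K) x = y is solvable iff <y, v> = 0, i.e. iff -2y_1 - y_3 = 0. When this holds, K y = u (v·y) = 0, so (I - K) y = y and x = y is a particular solution; the full solution set is the line x = y + c·u = y + c·(1, -1, -3), c ∈ C.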